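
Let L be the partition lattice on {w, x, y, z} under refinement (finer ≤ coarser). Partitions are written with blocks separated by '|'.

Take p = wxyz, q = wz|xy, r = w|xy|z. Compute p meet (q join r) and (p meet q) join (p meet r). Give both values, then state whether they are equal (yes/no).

wz|xy; wz|xy; yes

q join r = wz|xy, so p meet (q join r) = wxyz meet wz|xy = wz|xy.
p meet q = wz|xy and p meet r = w|xy|z, so (p meet q) join (p meet r) = wz|xy join w|xy|z = wz|xy.
Equal: yes.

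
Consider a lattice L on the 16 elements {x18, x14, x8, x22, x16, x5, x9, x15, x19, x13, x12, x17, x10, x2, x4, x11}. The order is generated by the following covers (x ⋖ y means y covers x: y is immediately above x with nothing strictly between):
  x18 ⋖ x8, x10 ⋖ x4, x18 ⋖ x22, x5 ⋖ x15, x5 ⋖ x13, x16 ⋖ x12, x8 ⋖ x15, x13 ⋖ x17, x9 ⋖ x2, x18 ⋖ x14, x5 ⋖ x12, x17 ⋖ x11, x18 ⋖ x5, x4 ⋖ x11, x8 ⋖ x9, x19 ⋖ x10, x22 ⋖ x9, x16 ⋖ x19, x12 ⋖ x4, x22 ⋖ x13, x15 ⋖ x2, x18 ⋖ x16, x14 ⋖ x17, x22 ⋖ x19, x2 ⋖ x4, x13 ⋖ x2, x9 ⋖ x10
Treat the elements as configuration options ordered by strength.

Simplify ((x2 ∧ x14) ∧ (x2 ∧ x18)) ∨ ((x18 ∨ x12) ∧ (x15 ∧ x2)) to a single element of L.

x5

x2 ∧ x14 = x18
x2 ∧ x18 = x18
x18 ∧ x18 = x18
x18 ∨ x12 = x12
x15 ∧ x2 = x15
x12 ∧ x15 = x5
x18 ∨ x5 = x5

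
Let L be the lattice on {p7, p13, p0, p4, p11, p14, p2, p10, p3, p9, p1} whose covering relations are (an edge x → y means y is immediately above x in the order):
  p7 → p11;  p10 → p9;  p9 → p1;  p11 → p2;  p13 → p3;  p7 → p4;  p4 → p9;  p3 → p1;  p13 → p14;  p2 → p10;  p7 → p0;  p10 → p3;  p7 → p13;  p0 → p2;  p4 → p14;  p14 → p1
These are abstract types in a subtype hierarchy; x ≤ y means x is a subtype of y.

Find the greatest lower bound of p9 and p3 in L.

Common lower bounds of {p9, p3}: p0, p10, p11, p2, p7.
The greatest among these is p10.

p10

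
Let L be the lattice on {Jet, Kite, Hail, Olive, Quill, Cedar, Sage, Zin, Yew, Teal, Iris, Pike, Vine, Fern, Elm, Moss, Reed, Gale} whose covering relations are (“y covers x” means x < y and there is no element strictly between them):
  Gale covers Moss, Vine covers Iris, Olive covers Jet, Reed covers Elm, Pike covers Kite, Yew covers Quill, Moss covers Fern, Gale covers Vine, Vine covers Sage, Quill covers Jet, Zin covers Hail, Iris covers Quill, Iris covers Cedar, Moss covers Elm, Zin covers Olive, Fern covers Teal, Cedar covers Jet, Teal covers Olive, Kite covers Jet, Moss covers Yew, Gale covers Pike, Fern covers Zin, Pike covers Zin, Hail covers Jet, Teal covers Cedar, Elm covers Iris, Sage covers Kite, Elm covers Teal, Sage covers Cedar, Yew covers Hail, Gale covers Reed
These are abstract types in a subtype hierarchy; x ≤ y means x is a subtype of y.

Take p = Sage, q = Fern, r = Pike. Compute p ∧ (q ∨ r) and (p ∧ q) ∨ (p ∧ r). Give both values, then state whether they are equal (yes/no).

Sage; Sage; yes

q ∨ r = Gale, so p ∧ (q ∨ r) = Sage ∧ Gale = Sage.
p ∧ q = Cedar and p ∧ r = Kite, so (p ∧ q) ∨ (p ∧ r) = Cedar ∨ Kite = Sage.
Equal: yes.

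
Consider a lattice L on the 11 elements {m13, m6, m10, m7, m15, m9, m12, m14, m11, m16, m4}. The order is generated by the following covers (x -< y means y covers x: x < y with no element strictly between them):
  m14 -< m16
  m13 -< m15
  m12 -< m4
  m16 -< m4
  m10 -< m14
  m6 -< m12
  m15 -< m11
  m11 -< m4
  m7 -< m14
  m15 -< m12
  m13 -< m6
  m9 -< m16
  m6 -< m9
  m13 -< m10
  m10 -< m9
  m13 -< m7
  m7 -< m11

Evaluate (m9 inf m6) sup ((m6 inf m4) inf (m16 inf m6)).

m9 ∧ m6 = m6
m6 ∧ m4 = m6
m16 ∧ m6 = m6
m6 ∧ m6 = m6
m6 ∨ m6 = m6

m6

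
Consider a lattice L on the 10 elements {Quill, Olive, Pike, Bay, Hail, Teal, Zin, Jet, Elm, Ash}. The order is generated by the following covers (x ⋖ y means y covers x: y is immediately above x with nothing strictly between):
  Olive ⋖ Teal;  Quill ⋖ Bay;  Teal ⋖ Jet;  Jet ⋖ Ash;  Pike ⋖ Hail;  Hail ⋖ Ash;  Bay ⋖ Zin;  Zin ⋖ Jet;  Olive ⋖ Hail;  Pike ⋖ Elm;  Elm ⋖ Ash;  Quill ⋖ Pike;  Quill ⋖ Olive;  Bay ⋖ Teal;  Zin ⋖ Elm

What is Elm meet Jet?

Common lower bounds of {Elm, Jet}: Bay, Quill, Zin.
The greatest among these is Zin.

Zin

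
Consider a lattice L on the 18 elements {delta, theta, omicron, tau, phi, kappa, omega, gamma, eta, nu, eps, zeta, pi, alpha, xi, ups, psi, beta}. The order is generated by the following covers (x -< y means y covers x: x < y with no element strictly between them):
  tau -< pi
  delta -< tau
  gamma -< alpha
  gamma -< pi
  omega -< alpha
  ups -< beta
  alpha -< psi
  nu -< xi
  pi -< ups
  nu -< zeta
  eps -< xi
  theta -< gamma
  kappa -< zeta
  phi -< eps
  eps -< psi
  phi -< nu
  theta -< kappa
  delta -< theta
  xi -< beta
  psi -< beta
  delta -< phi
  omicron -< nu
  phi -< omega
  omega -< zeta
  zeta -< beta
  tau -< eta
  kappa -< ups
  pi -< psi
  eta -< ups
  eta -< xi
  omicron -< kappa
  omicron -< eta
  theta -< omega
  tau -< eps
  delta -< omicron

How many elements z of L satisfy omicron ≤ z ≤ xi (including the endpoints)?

4

The interval [omicron, xi] = {eta, nu, omicron, xi}, which has 4 elements.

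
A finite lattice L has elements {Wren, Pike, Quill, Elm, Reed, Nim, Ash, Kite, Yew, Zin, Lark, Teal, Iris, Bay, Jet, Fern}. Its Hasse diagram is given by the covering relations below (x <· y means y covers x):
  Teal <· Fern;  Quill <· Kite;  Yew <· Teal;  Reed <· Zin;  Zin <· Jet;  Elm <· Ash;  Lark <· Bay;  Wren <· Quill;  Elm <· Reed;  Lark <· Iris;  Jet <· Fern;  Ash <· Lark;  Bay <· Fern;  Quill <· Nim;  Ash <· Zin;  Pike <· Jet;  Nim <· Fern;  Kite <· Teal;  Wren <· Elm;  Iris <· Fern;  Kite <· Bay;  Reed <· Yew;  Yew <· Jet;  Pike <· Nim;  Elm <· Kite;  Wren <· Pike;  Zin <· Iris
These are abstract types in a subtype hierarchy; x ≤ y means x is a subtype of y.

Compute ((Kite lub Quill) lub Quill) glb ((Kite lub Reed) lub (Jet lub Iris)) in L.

Kite ∨ Quill = Kite
Kite ∨ Quill = Kite
Kite ∨ Reed = Teal
Jet ∨ Iris = Fern
Teal ∨ Fern = Fern
Kite ∧ Fern = Kite

Kite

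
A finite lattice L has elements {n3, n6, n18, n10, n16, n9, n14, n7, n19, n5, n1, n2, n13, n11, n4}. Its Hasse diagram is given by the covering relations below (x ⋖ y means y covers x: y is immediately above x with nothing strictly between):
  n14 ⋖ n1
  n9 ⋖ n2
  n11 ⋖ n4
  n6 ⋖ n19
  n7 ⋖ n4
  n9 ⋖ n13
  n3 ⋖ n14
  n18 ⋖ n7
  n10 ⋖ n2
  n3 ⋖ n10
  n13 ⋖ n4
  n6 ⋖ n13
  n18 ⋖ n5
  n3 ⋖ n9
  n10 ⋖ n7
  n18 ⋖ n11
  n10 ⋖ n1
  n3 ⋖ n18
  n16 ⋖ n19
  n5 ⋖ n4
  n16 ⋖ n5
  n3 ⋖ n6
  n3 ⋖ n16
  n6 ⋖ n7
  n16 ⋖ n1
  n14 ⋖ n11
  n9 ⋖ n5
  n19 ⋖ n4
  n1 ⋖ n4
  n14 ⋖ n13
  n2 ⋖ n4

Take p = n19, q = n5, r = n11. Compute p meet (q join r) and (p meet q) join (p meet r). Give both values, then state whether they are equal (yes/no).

q join r = n4, so p meet (q join r) = n19 meet n4 = n19.
p meet q = n16 and p meet r = n3, so (p meet q) join (p meet r) = n16 join n3 = n16.
Equal: no.

n19; n16; no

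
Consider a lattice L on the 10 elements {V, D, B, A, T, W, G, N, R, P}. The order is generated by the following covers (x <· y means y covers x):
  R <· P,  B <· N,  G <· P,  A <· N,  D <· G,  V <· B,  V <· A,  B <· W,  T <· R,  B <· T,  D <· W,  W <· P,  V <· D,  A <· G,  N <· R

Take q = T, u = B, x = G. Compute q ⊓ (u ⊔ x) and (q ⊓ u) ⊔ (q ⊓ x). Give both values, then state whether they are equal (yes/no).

u ⊔ x = P, so q ⊓ (u ⊔ x) = T ⊓ P = T.
q ⊓ u = B and q ⊓ x = V, so (q ⊓ u) ⊔ (q ⊓ x) = B ⊔ V = B.
Equal: no.

T; B; no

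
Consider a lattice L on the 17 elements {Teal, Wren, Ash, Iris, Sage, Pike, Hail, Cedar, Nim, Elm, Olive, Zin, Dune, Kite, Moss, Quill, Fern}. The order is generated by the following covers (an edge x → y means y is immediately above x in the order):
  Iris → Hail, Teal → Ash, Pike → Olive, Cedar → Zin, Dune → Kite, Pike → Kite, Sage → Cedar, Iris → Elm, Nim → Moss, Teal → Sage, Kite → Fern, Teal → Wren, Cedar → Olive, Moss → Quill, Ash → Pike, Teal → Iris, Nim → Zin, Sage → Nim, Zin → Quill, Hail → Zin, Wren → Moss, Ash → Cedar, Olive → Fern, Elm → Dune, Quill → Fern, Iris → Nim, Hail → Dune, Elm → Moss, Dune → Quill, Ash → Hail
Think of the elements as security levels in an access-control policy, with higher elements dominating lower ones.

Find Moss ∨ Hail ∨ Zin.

Quill

Common upper bounds of {Moss, Hail, Zin}: Fern, Quill.
The least among these is Quill.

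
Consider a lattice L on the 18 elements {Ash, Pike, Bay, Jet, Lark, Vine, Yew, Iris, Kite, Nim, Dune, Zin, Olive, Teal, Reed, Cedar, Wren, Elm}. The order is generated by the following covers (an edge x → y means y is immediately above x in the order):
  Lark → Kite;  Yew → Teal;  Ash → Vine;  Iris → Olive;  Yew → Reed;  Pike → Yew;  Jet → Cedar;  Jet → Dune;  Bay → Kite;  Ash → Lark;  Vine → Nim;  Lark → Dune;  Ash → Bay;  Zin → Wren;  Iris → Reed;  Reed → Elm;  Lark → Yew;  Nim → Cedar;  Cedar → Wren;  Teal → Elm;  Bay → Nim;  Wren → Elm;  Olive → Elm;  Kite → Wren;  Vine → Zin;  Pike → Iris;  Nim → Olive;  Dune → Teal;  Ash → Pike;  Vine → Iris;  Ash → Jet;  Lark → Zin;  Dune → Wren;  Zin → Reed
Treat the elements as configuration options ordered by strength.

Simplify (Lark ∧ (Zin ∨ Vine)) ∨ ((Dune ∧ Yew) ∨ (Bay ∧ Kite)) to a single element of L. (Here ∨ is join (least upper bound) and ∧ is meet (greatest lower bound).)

Kite

Zin ∨ Vine = Zin
Lark ∧ Zin = Lark
Dune ∧ Yew = Lark
Bay ∧ Kite = Bay
Lark ∨ Bay = Kite
Lark ∨ Kite = Kite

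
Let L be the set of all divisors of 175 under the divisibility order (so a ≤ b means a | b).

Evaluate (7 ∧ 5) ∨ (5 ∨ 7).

35

7 ∧ 5 = 1
5 ∨ 7 = 35
1 ∨ 35 = 35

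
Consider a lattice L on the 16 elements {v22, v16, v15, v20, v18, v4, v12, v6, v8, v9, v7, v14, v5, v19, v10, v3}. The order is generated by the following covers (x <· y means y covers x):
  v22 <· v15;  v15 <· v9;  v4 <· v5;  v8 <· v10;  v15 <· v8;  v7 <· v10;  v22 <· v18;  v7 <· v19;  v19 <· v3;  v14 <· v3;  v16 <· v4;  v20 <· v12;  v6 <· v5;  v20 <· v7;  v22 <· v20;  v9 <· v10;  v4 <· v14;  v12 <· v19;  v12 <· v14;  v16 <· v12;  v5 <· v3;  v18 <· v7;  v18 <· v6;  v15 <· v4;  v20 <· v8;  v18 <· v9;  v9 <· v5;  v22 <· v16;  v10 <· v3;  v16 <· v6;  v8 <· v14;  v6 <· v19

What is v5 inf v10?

Common lower bounds of {v5, v10}: v15, v18, v22, v9.
The greatest among these is v9.

v9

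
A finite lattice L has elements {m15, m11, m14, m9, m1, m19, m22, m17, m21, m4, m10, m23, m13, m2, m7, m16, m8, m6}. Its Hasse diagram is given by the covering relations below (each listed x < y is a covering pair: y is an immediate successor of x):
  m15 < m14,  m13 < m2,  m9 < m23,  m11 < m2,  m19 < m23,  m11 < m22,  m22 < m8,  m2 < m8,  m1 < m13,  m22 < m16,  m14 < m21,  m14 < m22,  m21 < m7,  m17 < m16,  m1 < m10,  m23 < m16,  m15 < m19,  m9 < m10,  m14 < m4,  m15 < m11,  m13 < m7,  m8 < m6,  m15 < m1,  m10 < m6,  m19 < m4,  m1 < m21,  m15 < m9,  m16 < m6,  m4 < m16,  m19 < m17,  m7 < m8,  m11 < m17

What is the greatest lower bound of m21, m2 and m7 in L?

Common lower bounds of {m21, m2, m7}: m1, m15.
The greatest among these is m1.

m1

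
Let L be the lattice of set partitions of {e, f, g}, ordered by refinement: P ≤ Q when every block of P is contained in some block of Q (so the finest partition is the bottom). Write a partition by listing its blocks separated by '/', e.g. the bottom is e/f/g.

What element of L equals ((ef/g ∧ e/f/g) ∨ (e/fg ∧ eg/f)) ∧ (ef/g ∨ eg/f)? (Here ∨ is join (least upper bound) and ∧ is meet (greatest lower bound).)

e/f/g

ef/g ∧ e/f/g = e/f/g
e/fg ∧ eg/f = e/f/g
e/f/g ∨ e/f/g = e/f/g
ef/g ∨ eg/f = efg
e/f/g ∧ efg = e/f/g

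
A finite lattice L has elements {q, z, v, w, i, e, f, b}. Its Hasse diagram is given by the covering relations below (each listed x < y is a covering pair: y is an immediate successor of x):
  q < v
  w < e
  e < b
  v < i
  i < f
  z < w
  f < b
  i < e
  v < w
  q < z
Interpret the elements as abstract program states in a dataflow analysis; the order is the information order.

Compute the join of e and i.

Common upper bounds of {e, i}: b, e.
The least among these is e.

e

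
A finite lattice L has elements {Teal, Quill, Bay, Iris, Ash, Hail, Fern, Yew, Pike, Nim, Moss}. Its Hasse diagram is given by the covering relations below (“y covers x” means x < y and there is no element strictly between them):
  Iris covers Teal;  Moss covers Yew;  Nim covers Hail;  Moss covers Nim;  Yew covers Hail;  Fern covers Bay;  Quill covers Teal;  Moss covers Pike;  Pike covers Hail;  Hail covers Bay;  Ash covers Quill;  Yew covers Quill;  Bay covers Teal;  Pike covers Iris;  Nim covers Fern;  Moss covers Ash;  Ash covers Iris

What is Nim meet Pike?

Common lower bounds of {Nim, Pike}: Bay, Hail, Teal.
The greatest among these is Hail.

Hail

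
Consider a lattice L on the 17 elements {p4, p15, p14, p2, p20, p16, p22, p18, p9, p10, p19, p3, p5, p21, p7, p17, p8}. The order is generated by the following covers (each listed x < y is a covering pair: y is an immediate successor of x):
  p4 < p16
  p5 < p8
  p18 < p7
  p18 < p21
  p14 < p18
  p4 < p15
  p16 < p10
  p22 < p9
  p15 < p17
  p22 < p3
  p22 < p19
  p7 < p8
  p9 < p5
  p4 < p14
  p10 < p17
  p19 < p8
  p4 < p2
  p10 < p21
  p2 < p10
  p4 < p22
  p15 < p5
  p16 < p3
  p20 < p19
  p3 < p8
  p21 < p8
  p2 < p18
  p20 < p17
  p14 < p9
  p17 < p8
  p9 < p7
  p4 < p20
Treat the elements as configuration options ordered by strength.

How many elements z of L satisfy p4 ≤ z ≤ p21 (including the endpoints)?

7

The interval [p4, p21] = {p10, p14, p16, p18, p2, p21, p4}, which has 7 elements.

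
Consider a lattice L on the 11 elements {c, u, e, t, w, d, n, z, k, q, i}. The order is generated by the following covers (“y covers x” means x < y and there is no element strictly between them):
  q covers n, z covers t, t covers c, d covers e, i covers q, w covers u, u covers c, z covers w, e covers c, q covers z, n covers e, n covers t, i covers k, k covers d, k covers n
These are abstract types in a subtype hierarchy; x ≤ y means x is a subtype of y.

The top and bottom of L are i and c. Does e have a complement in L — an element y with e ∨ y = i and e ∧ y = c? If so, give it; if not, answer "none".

none

For every candidate y, either e ∨ y ≠ i or e ∧ y ≠ c; no complement exists.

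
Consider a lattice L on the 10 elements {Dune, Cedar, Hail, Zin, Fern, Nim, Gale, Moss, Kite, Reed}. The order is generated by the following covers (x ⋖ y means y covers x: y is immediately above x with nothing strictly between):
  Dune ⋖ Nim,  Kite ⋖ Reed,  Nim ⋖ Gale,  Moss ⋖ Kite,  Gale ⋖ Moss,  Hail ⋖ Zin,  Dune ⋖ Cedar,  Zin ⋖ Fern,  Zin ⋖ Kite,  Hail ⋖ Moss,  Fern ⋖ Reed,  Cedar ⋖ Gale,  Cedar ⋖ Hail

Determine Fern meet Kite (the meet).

Common lower bounds of {Fern, Kite}: Cedar, Dune, Hail, Zin.
The greatest among these is Zin.

Zin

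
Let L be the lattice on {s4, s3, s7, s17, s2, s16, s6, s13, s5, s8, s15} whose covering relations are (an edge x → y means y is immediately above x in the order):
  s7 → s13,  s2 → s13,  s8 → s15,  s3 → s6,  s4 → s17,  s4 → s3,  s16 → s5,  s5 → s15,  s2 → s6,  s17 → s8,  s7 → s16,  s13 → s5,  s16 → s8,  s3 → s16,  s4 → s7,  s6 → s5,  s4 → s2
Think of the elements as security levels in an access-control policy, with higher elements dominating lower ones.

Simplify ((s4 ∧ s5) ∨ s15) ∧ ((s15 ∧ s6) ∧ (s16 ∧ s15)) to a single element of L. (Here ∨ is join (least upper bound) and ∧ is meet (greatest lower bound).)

s4 ∧ s5 = s4
s4 ∨ s15 = s15
s15 ∧ s6 = s6
s16 ∧ s15 = s16
s6 ∧ s16 = s3
s15 ∧ s3 = s3

s3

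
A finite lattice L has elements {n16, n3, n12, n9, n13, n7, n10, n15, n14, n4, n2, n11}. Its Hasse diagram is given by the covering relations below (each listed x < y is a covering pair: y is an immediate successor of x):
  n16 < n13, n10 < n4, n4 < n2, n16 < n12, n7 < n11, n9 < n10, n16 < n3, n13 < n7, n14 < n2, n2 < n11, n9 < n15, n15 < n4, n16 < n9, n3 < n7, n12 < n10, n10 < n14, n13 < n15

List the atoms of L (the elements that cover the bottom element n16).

n12, n13, n3, n9

The atoms are exactly the elements that cover n16: n12, n13, n3, n9.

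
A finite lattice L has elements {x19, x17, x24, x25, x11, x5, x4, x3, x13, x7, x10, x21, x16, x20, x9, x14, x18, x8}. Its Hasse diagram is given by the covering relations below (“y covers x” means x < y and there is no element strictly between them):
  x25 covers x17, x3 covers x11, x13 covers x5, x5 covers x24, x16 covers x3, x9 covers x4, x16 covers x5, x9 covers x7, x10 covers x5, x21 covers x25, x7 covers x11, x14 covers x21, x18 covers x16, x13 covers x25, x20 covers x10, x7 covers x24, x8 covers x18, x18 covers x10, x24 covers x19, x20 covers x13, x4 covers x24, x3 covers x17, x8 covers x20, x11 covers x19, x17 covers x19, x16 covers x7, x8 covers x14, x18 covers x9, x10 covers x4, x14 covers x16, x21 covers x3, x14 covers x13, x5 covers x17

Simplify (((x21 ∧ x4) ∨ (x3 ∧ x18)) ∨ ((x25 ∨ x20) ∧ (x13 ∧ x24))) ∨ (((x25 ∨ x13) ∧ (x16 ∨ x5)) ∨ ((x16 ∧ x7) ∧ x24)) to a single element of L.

x16

x21 ∧ x4 = x19
x3 ∧ x18 = x3
x19 ∨ x3 = x3
x25 ∨ x20 = x20
x13 ∧ x24 = x24
x20 ∧ x24 = x24
x3 ∨ x24 = x16
x25 ∨ x13 = x13
x16 ∨ x5 = x16
x13 ∧ x16 = x5
x16 ∧ x7 = x7
x7 ∧ x24 = x24
x5 ∨ x24 = x5
x16 ∨ x5 = x16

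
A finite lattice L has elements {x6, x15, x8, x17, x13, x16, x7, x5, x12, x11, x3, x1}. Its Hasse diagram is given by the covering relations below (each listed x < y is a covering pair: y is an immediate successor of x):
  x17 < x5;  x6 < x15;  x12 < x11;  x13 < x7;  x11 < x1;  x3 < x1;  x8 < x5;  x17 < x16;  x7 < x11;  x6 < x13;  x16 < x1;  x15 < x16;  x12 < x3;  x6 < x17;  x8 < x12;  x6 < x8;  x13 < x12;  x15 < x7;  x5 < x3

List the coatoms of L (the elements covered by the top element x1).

The coatoms are exactly the elements covered by x1: x11, x16, x3.

x11, x16, x3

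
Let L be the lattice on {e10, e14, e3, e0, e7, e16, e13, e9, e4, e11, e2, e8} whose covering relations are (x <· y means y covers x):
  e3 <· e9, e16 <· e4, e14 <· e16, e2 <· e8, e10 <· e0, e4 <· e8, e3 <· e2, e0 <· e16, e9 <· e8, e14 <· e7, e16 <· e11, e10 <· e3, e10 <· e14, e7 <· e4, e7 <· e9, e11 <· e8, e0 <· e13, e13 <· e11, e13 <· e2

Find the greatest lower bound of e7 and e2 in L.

Common lower bounds of {e7, e2}: e10.
The greatest among these is e10.

e10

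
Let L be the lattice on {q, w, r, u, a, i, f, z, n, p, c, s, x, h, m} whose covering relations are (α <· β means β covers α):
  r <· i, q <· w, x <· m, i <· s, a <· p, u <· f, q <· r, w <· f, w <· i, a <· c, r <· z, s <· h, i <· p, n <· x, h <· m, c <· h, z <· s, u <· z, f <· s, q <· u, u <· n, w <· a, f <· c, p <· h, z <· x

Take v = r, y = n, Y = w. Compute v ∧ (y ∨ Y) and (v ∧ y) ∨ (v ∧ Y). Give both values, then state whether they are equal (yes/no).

y ∨ Y = m, so v ∧ (y ∨ Y) = r ∧ m = r.
v ∧ y = q and v ∧ Y = q, so (v ∧ y) ∨ (v ∧ Y) = q ∨ q = q.
Equal: no.

r; q; no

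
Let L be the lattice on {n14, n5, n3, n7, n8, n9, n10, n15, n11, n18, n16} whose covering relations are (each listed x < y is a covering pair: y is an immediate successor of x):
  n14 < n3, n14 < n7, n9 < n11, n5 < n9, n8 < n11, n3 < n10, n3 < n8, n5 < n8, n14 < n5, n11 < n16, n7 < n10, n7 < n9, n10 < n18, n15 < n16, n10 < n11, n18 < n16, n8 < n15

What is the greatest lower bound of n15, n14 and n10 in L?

n14

Common lower bounds of {n15, n14, n10}: n14.
The greatest among these is n14.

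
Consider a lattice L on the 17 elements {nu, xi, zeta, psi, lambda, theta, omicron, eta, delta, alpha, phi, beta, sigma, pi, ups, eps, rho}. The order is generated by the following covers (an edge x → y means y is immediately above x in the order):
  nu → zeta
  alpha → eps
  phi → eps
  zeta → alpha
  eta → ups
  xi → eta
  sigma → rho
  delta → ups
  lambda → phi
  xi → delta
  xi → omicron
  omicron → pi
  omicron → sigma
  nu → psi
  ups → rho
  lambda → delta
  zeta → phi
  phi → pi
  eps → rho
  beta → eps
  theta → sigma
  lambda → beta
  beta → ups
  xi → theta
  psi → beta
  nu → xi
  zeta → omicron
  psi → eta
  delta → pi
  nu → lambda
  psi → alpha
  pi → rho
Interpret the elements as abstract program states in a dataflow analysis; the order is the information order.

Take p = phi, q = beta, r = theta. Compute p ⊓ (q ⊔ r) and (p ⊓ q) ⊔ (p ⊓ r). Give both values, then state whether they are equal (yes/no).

phi; lambda; no

q ⊔ r = rho, so p ⊓ (q ⊔ r) = phi ⊓ rho = phi.
p ⊓ q = lambda and p ⊓ r = nu, so (p ⊓ q) ⊔ (p ⊓ r) = lambda ⊔ nu = lambda.
Equal: no.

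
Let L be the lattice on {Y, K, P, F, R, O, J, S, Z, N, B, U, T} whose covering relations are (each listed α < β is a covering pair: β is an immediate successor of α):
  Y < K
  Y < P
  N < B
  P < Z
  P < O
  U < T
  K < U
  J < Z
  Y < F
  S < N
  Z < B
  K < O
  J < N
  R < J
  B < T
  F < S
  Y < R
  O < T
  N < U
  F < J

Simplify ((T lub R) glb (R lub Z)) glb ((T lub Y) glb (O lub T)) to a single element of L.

T ∨ R = T
R ∨ Z = Z
T ∧ Z = Z
T ∨ Y = T
O ∨ T = T
T ∧ T = T
Z ∧ T = Z

Z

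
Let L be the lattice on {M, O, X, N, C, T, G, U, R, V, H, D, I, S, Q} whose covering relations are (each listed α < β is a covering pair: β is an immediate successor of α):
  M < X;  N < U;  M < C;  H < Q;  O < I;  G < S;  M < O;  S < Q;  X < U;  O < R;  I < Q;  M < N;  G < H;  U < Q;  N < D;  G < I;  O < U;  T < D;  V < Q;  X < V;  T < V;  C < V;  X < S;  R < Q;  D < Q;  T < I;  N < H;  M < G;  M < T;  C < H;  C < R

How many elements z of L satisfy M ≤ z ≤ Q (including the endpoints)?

The interval [M, Q] = {C, D, G, H, I, M, N, O, Q, R, S, T, U, V, X}, which has 15 elements.

15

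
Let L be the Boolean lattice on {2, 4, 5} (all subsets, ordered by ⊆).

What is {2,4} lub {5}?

{2,4,5}

Under ⊆, join is union: {2,4} ∪ {5} = {2,4,5}.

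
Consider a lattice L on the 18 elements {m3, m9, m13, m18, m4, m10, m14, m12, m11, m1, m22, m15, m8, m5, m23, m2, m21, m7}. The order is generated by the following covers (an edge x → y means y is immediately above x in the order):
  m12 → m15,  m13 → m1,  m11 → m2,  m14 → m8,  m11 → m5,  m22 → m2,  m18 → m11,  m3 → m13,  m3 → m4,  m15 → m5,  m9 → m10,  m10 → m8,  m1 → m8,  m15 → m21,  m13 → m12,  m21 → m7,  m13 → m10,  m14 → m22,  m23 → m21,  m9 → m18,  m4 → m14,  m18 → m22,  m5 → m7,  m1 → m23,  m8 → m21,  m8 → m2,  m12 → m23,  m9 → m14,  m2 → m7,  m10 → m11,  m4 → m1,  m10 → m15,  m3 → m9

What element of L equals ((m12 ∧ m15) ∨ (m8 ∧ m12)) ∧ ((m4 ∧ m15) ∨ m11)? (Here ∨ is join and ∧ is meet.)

m12 ∧ m15 = m12
m8 ∧ m12 = m13
m12 ∨ m13 = m12
m4 ∧ m15 = m3
m3 ∨ m11 = m11
m12 ∧ m11 = m13

m13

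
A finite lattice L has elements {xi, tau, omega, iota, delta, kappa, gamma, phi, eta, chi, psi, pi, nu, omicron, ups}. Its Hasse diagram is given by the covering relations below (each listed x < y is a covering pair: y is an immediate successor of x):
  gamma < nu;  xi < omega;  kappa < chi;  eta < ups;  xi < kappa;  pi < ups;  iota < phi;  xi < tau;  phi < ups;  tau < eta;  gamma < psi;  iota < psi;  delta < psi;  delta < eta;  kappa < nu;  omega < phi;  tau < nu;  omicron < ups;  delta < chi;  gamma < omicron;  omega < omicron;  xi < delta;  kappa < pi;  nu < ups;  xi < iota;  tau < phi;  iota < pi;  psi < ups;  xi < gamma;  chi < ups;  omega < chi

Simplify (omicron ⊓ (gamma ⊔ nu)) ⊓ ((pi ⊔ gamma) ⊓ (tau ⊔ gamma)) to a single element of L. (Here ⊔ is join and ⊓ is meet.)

gamma

gamma ∨ nu = nu
omicron ∧ nu = gamma
pi ∨ gamma = ups
tau ∨ gamma = nu
ups ∧ nu = nu
gamma ∧ nu = gamma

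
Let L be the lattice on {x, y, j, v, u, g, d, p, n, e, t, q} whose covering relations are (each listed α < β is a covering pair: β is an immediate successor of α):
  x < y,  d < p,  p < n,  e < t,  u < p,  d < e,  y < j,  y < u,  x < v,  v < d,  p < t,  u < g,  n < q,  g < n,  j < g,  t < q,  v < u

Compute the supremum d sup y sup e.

t

Common upper bounds of {d, y, e}: q, t.
The least among these is t.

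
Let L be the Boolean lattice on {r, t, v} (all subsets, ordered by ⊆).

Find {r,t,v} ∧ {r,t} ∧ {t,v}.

Common lower bounds of {{r,t,v}, {r,t}, {t,v}}: {t}, {}.
The greatest among these is {t}.

{t}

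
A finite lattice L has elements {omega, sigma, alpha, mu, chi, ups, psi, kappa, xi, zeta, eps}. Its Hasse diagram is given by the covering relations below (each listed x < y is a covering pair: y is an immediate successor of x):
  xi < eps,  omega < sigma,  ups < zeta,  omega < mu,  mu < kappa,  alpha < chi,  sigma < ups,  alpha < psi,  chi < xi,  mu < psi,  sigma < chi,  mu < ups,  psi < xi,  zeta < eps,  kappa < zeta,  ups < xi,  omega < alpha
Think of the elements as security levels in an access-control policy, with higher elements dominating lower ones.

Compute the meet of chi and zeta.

sigma

Common lower bounds of {chi, zeta}: omega, sigma.
The greatest among these is sigma.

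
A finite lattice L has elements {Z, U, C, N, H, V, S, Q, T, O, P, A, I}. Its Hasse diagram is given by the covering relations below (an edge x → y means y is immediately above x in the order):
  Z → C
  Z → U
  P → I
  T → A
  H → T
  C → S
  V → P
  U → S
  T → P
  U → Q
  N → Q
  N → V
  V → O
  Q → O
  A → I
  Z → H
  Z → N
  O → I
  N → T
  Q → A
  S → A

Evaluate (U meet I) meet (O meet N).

Z

U ∧ I = U
O ∧ N = N
U ∧ N = Z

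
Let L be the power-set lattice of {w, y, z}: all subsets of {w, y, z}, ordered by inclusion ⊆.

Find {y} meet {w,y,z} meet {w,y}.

Under ⊆, meet is intersection: {y} ∩ {w,y,z} ∩ {w,y} = {y}.

{y}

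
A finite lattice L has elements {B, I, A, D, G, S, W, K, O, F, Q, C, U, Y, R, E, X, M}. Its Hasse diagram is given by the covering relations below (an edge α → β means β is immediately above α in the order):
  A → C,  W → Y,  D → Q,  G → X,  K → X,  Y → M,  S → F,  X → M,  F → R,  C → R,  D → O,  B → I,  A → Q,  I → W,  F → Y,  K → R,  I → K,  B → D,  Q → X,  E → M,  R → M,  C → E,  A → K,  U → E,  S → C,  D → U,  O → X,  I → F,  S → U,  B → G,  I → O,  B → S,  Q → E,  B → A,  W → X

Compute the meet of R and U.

S

Common lower bounds of {R, U}: B, S.
The greatest among these is S.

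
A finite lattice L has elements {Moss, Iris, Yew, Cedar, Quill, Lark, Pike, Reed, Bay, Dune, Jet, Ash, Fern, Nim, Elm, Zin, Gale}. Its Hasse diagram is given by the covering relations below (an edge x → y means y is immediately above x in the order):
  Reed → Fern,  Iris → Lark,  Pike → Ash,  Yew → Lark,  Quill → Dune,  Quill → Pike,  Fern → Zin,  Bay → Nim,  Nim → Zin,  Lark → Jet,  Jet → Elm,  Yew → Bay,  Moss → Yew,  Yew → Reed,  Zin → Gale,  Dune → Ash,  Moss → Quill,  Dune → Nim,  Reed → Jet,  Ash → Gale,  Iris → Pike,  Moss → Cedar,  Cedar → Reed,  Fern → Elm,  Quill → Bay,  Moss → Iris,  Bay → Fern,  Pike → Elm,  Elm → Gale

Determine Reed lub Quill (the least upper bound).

Fern

Common upper bounds of {Reed, Quill}: Elm, Fern, Gale, Zin.
The least among these is Fern.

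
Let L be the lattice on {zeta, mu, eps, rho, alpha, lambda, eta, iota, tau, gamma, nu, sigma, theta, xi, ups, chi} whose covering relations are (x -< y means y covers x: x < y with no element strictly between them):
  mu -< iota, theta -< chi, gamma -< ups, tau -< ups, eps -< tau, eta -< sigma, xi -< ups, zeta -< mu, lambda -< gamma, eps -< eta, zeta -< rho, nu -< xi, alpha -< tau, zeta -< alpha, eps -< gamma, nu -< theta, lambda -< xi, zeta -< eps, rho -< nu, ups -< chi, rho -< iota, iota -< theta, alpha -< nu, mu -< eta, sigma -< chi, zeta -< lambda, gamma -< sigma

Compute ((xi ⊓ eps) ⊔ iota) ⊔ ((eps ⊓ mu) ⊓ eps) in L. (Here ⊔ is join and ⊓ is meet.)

xi ∧ eps = zeta
zeta ∨ iota = iota
eps ∧ mu = zeta
zeta ∧ eps = zeta
iota ∨ zeta = iota

iota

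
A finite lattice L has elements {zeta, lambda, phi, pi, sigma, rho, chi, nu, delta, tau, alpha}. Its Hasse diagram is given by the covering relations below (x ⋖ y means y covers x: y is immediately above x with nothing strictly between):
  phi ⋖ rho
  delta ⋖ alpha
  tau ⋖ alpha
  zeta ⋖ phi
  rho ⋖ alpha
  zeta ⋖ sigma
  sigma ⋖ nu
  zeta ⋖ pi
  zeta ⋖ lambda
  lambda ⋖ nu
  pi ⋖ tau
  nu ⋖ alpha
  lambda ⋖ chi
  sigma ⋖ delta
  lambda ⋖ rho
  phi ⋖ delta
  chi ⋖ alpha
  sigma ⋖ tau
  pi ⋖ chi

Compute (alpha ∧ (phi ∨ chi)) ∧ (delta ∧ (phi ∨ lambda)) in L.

phi ∨ chi = alpha
alpha ∧ alpha = alpha
phi ∨ lambda = rho
delta ∧ rho = phi
alpha ∧ phi = phi

phi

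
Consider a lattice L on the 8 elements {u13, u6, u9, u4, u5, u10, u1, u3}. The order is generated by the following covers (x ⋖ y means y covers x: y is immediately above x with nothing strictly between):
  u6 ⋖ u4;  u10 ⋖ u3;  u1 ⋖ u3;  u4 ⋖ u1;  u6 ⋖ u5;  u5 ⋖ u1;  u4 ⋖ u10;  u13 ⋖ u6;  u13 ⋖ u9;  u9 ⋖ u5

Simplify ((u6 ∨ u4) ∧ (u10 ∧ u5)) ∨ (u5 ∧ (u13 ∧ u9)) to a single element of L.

u6

u6 ∨ u4 = u4
u10 ∧ u5 = u6
u4 ∧ u6 = u6
u13 ∧ u9 = u13
u5 ∧ u13 = u13
u6 ∨ u13 = u6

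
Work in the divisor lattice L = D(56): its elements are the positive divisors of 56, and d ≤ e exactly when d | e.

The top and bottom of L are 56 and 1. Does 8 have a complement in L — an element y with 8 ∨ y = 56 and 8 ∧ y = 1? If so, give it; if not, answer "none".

Need y with 8 ∨ y = 56 and 8 ∧ y = 1.
Checking each element gives: 7.

7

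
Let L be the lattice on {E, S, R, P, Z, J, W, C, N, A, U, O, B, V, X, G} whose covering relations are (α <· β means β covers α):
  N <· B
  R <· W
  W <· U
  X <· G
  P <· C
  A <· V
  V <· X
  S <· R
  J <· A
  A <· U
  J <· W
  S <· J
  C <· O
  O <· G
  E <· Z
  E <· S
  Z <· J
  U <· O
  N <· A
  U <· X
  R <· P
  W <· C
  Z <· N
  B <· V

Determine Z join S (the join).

J

Common upper bounds of {Z, S}: A, C, G, J, O, U, V, W, X.
The least among these is J.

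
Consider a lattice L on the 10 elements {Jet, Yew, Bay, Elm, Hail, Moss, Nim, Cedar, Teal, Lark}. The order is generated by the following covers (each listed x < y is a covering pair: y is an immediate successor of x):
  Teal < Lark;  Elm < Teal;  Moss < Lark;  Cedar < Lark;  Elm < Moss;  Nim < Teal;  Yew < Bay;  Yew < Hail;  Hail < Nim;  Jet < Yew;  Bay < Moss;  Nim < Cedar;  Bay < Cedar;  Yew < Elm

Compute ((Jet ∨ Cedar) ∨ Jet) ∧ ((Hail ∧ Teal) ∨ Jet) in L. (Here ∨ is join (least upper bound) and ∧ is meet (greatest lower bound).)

Jet ∨ Cedar = Cedar
Cedar ∨ Jet = Cedar
Hail ∧ Teal = Hail
Hail ∨ Jet = Hail
Cedar ∧ Hail = Hail

Hail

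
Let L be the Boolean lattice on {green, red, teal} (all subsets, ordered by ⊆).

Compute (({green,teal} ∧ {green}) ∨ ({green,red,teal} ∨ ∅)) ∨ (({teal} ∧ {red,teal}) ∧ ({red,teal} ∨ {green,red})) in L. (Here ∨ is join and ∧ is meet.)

{green,red,teal}

{green,teal} ∧ {green} = {green}
{green,red,teal} ∨ ∅ = {green,red,teal}
{green} ∨ {green,red,teal} = {green,red,teal}
{teal} ∧ {red,teal} = {teal}
{red,teal} ∨ {green,red} = {green,red,teal}
{teal} ∧ {green,red,teal} = {teal}
{green,red,teal} ∨ {teal} = {green,red,teal}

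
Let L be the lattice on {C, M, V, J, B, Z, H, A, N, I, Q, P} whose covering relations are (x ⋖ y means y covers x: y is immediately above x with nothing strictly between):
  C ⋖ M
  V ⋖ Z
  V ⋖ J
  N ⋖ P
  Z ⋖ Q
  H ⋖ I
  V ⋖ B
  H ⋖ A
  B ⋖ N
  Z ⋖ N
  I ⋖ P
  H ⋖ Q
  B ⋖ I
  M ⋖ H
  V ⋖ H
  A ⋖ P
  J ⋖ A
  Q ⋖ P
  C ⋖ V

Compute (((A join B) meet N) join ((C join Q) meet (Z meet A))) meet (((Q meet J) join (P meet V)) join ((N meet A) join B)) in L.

A ∨ B = P
P ∧ N = N
C ∨ Q = Q
Z ∧ A = V
Q ∧ V = V
N ∨ V = N
Q ∧ J = V
P ∧ V = V
V ∨ V = V
N ∧ A = V
V ∨ B = B
V ∨ B = B
N ∧ B = B

B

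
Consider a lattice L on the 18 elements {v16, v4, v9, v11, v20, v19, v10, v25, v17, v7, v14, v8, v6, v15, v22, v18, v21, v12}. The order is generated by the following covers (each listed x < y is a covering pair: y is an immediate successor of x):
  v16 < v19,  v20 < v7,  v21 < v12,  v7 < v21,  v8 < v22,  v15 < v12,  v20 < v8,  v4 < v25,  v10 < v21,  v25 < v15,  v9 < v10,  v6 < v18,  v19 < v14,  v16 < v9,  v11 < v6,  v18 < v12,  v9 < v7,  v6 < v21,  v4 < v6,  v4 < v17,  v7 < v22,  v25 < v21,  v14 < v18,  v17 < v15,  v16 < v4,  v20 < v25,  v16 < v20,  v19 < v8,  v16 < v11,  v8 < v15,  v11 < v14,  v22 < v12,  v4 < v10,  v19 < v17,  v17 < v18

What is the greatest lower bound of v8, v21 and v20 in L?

Common lower bounds of {v8, v21, v20}: v16, v20.
The greatest among these is v20.

v20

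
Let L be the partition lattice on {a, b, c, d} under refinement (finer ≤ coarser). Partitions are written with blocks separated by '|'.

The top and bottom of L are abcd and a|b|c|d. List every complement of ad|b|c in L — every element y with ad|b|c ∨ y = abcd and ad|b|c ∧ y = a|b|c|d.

abc|d, ab|cd, ac|bd, a|bcd

Need y with ad|b|c ∨ y = abcd and ad|b|c ∧ y = a|b|c|d.
Checking each element gives: abc|d, ab|cd, ac|bd, a|bcd.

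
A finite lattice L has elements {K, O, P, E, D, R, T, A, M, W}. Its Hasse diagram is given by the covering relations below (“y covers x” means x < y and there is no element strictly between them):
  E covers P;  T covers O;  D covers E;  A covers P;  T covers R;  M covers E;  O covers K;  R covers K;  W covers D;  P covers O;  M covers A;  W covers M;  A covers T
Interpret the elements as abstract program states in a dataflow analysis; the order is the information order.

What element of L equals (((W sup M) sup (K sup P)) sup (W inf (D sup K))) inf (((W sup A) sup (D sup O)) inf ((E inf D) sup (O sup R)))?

W ∨ M = W
K ∨ P = P
W ∨ P = W
D ∨ K = D
W ∧ D = D
W ∨ D = W
W ∨ A = W
D ∨ O = D
W ∨ D = W
E ∧ D = E
O ∨ R = T
E ∨ T = M
W ∧ M = M
W ∧ M = M

M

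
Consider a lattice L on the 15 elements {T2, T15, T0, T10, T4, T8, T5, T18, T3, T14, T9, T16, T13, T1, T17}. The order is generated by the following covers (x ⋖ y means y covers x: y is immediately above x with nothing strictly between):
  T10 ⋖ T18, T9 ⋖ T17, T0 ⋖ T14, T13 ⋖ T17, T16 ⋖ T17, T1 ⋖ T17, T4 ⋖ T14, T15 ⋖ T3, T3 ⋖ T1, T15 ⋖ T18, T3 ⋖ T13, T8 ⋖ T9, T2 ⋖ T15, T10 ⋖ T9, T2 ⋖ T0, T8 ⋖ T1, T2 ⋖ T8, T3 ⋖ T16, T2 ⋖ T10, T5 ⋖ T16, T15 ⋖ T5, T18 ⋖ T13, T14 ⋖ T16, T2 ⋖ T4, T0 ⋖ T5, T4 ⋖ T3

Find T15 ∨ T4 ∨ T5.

Common upper bounds of {T15, T4, T5}: T16, T17.
The least among these is T16.

T16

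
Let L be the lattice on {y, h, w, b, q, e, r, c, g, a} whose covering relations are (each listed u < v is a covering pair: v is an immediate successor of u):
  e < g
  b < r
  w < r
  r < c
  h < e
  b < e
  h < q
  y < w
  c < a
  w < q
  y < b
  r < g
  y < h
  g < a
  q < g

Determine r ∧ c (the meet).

r

Common lower bounds of {r, c}: b, r, w, y.
The greatest among these is r.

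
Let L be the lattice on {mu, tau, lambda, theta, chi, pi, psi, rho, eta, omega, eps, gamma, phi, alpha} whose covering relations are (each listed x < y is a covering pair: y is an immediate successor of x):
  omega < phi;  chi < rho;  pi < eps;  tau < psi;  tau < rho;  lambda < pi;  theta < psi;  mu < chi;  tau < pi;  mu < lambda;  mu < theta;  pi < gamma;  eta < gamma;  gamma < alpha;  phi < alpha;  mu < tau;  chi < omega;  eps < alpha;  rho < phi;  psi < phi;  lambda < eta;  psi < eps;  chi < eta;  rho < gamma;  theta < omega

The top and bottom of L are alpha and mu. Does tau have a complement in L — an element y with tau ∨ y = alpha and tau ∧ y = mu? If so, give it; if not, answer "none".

none

For every candidate y, either tau ∨ y ≠ alpha or tau ∧ y ≠ mu; no complement exists.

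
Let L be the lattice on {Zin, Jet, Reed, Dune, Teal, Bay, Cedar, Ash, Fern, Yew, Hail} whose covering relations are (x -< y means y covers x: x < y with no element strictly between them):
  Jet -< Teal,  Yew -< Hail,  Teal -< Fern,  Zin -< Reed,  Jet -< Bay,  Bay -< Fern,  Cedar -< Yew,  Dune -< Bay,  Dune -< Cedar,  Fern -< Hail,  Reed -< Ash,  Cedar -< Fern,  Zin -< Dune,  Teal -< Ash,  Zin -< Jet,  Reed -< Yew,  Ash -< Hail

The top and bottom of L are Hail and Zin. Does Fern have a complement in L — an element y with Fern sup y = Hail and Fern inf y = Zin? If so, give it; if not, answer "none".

Reed

Need y with Fern ∨ y = Hail and Fern ∧ y = Zin.
Checking each element gives: Reed.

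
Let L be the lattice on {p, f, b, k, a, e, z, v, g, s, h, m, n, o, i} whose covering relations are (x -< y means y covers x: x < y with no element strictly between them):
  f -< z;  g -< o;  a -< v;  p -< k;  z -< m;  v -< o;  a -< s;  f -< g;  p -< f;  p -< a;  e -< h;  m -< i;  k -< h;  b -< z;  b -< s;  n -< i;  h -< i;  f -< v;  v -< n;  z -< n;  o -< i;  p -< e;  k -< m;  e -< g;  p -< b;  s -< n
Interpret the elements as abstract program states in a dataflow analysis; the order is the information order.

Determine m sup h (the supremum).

Common upper bounds of {m, h}: i.
The least among these is i.

i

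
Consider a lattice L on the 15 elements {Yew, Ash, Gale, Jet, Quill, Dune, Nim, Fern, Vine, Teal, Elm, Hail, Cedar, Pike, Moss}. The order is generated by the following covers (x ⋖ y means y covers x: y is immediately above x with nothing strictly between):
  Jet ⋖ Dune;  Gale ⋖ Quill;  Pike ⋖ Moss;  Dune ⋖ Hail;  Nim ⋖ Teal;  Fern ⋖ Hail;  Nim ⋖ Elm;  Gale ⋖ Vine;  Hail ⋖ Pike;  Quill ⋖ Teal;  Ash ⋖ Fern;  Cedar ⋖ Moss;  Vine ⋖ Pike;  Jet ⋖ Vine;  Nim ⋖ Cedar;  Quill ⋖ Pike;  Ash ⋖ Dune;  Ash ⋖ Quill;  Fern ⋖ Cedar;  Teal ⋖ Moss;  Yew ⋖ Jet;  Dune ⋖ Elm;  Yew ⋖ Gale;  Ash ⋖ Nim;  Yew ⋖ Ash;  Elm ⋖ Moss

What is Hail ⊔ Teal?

Common upper bounds of {Hail, Teal}: Moss.
The least among these is Moss.

Moss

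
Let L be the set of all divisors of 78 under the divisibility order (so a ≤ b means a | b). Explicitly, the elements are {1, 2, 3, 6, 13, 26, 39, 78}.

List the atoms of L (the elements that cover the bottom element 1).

The atoms are exactly the elements that cover 1: 13, 2, 3.

13, 2, 3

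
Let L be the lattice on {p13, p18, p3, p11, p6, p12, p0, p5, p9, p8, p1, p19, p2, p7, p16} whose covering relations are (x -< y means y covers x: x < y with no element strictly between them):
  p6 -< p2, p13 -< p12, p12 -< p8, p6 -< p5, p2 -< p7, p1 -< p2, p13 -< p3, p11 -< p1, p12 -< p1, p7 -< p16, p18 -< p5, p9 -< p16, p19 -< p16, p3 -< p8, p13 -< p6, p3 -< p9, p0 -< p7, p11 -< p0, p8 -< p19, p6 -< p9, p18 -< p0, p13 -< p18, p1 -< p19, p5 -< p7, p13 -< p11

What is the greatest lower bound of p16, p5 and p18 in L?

Common lower bounds of {p16, p5, p18}: p13, p18.
The greatest among these is p18.

p18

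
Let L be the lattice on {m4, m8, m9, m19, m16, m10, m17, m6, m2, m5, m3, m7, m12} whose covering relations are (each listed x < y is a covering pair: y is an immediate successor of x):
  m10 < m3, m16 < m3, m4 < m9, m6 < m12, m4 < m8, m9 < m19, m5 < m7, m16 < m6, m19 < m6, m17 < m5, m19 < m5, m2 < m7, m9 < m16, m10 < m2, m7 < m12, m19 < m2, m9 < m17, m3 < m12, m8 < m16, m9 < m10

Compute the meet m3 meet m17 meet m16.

Common lower bounds of {m3, m17, m16}: m4, m9.
The greatest among these is m9.

m9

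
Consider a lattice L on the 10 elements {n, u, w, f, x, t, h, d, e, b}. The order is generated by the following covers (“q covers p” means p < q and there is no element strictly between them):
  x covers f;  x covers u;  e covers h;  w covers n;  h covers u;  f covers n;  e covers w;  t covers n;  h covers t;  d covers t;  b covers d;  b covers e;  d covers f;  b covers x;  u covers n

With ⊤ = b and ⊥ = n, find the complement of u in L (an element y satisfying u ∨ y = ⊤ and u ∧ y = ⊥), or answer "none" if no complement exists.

d

Need y with u ∨ y = b and u ∧ y = n.
Checking each element gives: d.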